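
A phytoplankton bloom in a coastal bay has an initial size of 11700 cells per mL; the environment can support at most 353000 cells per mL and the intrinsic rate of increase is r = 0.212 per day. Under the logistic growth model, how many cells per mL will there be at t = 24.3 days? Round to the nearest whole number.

A = (K − N₀)/N₀ = (353000 − 11700)/11700 = 29.171.
N(t) = K/(1 + A·e^(−rt)) = 353000/(1 + 29.171×e^(−0.212×24.3)).
e^(−5.152) = 0.0057901; denominator = 1 + 29.171×0.0057901 = 1.1689.
N = 353000/1.1689 = 301992.

301992 cells per mL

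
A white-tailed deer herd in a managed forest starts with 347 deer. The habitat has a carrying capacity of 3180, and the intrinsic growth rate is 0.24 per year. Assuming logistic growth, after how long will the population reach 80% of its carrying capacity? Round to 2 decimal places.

A = (K − N₀)/N₀ = (3180 − 347)/347 = 8.1643.
Solve 3180/(1 + 8.1643·e^(−0.24t)) = 2544: 1 + 8.1643·e^(−0.24t) = 1.25, so e^(−0.24t) = 0.0306212.
−0.24·t = ln(0.0306212) = -3.4861, so t = 3.4861/0.24 = 14.525.

14.53 years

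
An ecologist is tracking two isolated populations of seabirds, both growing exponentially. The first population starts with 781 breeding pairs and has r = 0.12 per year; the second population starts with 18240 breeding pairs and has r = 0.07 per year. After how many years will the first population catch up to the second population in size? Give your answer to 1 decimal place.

Set 781·e^(0.12t) = 18240·e^(0.07t).
e^((0.12 − 0.07)t) = 18240/781 → e^(0.05·t) = 23.355.
0.05·t = ln(23.355) = 3.1508, so t = 3.1508/0.05 = 63.016.

63.0 years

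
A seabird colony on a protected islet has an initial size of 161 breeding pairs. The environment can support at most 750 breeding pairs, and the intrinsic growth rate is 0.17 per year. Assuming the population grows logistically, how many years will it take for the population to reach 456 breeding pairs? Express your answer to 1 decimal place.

A = (K − N₀)/N₀ = (750 − 161)/161 = 3.6584.
Solve 750/(1 + 3.6584·e^(−0.17t)) = 456: 1 + 3.6584·e^(−0.17t) = 1.6447, so e^(−0.17t) = 0.176235.
−0.17·t = ln(0.176235) = -1.7359, so t = 1.7359/0.17 = 10.211.

10.2 years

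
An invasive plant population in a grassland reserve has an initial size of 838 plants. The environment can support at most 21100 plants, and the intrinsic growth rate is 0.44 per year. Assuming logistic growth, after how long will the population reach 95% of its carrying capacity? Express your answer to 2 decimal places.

13.93 years

A = (K − N₀)/N₀ = (21100 − 838)/838 = 24.179.
Solve 21100/(1 + 24.179·e^(−0.44t)) = 20045: 1 + 24.179·e^(−0.44t) = 1.0526, so e^(−0.44t) = 0.00217675.
−0.44·t = ln(0.00217675) = -6.1299, so t = 6.1299/0.44 = 13.932.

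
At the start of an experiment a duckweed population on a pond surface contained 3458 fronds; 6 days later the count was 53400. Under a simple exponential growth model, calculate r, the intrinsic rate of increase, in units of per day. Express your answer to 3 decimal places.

0.456 per day

From N(t) = N₀·e^(rt): e^(r·6) = 53400/3458 = 15.442.
r·6 = ln(15.442) = 2.7371, so r = 2.7371/6 = 0.45619.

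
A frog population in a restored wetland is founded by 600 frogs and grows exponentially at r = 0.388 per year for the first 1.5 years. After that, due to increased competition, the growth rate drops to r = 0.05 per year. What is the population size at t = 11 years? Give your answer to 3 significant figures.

Phase 1: N(1.5) = 600·e^(0.388×1.5) = 600·e^0.582 = 1073.77.
Phase 2 runs for 11 − 1.5 = 9.5 years at r = 0.05.
N(11) = 1073.77·e^(0.05×9.5) = 1073.77·e^0.475 = 1726.63.

1730 frogs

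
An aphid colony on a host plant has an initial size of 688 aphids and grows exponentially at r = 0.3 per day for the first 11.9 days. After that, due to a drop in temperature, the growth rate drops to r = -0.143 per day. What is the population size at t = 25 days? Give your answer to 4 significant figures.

Phase 1: N(11.9) = 688·e^(0.3×11.9) = 688·e^3.57 = 24435.4.
Phase 2 runs for 25 − 11.9 = 13.1 days at r = -0.143.
N(25) = 24435.4·e^(-0.143×13.1) = 24435.4·e^-1.873 = 3753.67.

3754 aphids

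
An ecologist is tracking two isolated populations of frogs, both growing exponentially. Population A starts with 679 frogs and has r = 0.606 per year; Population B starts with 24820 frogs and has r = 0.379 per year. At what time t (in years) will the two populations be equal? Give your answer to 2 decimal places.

15.85 years

Set 679·e^(0.606t) = 24820·e^(0.379t).
e^((0.606 − 0.379)t) = 24820/679 → e^(0.227·t) = 36.554.
0.227·t = ln(36.554) = 3.5988, so t = 3.5988/0.227 = 15.854.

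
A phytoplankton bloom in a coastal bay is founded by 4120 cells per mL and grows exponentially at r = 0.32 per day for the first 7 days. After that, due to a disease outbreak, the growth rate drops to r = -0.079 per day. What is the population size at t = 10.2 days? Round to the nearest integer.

30056 cells per mL

Phase 1: N(7) = 4120·e^(0.32×7) = 4120·e^2.24 = 38700.5.
Phase 2 runs for 10.2 − 7 = 3.2 days at r = -0.079.
N(10.2) = 38700.5·e^(-0.079×3.2) = 38700.5·e^-0.2528 = 30055.7.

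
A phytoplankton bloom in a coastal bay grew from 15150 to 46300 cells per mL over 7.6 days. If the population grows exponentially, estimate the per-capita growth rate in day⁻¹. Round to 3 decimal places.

0.147 per day

From N(t) = N₀·e^(rt): e^(r·7.6) = 46300/15150 = 3.0561.
r·7.6 = ln(3.0561) = 1.1171, so r = 1.1171/7.6 = 0.14699.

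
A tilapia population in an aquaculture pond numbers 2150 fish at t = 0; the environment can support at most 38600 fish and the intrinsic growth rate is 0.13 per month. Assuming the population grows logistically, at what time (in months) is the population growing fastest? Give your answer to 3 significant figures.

21.8 months

Logistic growth is fastest at N = K/2 = 19300.
A = (K − N₀)/N₀ = 16.953. Set K/(1 + A·e^(−rt)) = K/2 → A·e^(−rt) = 1.
e^(−0.13t) = 1/16.953 = 0.0589849, so t = ln(16.953)/0.13 = 2.8305/0.13 = 21.773.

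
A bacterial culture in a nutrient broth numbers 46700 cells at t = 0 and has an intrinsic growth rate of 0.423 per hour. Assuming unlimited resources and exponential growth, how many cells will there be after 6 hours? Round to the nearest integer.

N(t) = N₀·e^(rt) = 46700 × e^(0.423×6) = 46700 × e^2.538.
e^2.538 ≈ 12.654, so N ≈ 46700 × 12.654 = 590958.

590958 cells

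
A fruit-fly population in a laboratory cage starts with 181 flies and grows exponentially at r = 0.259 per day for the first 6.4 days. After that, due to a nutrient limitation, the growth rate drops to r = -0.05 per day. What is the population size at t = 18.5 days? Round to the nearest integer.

519 flies

Phase 1: N(6.4) = 181·e^(0.259×6.4) = 181·e^1.658 = 949.653.
Phase 2 runs for 18.5 − 6.4 = 12.1 days at r = -0.05.
N(18.5) = 949.653·e^(-0.05×12.1) = 949.653·e^-0.605 = 518.581.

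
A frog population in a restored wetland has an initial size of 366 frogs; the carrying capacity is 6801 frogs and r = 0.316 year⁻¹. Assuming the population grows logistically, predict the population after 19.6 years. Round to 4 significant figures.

A = (K − N₀)/N₀ = (6801 − 366)/366 = 17.582.
N(t) = K/(1 + A·e^(−rt)) = 6801/(1 + 17.582×e^(−0.316×19.6)).
e^(−6.194) = 0.0020425; denominator = 1 + 17.582×0.0020425 = 1.0359.
N = 6801/1.0359 = 6565.24.

6565 frogs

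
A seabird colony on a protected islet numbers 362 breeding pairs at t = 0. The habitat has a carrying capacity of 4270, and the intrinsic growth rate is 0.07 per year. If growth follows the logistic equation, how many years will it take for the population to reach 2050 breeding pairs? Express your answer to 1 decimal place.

A = (K − N₀)/N₀ = (4270 − 362)/362 = 10.796.
Solve 4270/(1 + 10.796·e^(−0.07t)) = 2050: 1 + 10.796·e^(−0.07t) = 2.0829, so e^(−0.07t) = 0.100312.
−0.07·t = ln(0.100312) = -2.2995, so t = 2.2995/0.07 = 32.85.

32.8 years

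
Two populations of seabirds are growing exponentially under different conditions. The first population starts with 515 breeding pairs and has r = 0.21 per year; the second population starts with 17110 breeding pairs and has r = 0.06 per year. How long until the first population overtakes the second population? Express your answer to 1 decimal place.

Set 515·e^(0.21t) = 17110·e^(0.06t).
e^((0.21 − 0.06)t) = 17110/515 → e^(0.15·t) = 33.223.
0.15·t = ln(33.223) = 3.5033, so t = 3.5033/0.15 = 23.355.

23.4 years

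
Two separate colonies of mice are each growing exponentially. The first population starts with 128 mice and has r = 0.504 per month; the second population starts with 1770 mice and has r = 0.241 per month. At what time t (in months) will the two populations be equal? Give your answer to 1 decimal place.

Set 128·e^(0.504t) = 1770·e^(0.241t).
e^((0.504 − 0.241)t) = 1770/128 → e^(0.263·t) = 13.828.
0.263·t = ln(13.828) = 2.6267, so t = 2.6267/0.263 = 9.9875.

10.0 months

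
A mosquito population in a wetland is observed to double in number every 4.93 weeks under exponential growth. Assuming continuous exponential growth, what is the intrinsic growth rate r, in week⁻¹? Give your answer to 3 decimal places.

0.141 per week

r = ln(2)/t_d = 0.6931/4.93 = 0.1406.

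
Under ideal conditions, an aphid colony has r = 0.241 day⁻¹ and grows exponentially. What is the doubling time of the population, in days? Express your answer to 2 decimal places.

Doubling time t_d = ln(2)/r = 0.6931/0.241 = 2.8761.

2.88 days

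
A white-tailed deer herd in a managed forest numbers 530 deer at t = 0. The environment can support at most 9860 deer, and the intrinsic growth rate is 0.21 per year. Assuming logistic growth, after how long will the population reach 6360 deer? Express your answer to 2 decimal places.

A = (K − N₀)/N₀ = (9860 − 530)/530 = 17.604.
Solve 9860/(1 + 17.604·e^(−0.21t)) = 6360: 1 + 17.604·e^(−0.21t) = 1.5503, so e^(−0.21t) = 0.0312612.
−0.21·t = ln(0.0312612) = -3.4654, so t = 3.4654/0.21 = 16.502.

16.50 years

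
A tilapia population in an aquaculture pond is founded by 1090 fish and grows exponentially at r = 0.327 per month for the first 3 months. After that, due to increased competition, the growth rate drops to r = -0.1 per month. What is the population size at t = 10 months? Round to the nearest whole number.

1444 fish

Phase 1: N(3) = 1090·e^(0.327×3) = 1090·e^0.981 = 2907.16.
Phase 2 runs for 10 − 3 = 7 months at r = -0.1.
N(10) = 2907.16·e^(-0.1×7) = 2907.16·e^-0.7 = 1443.65.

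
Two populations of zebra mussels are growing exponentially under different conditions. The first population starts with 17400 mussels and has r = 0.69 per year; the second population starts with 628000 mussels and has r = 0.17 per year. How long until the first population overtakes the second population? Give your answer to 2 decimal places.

6.90 years

Set 17400·e^(0.69t) = 628000·e^(0.17t).
e^((0.69 − 0.17)t) = 628000/17400 → e^(0.52·t) = 36.092.
0.52·t = ln(36.092) = 3.5861, so t = 3.5861/0.52 = 6.8963.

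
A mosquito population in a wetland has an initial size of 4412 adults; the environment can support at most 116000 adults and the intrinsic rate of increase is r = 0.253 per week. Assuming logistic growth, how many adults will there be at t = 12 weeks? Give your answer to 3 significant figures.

52400 adults

A = (K − N₀)/N₀ = (116000 − 4412)/4412 = 25.292.
N(t) = K/(1 + A·e^(−rt)) = 116000/(1 + 25.292×e^(−0.253×12)).
e^(−3.036) = 0.048027; denominator = 1 + 25.292×0.048027 = 2.2147.
N = 116000/2.2147 = 52377.6.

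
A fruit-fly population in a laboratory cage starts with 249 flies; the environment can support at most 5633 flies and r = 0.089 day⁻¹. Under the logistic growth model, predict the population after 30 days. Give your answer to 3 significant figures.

A = (K − N₀)/N₀ = (5633 − 249)/249 = 21.622.
N(t) = K/(1 + A·e^(−rt)) = 5633/(1 + 21.622×e^(−0.089×30)).
e^(−2.67) = 0.069252; denominator = 1 + 21.622×0.069252 = 2.4974.
N = 5633/2.4974 = 2255.54.

2260 flies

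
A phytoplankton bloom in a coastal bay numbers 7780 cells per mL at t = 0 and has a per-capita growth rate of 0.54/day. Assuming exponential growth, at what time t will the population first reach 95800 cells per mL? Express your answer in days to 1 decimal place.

4.6 days

Set N₀·e^(rt) = 95800: e^(0.54·t) = 95800/7780 = 12.314.
0.54·t = ln(12.314) = 2.5107, so t = 2.5107/0.54 = 4.6495.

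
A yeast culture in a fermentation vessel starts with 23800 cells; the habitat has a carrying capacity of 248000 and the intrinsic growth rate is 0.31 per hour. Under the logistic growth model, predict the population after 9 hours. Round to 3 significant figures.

157000 cells

A = (K − N₀)/N₀ = (248000 − 23800)/23800 = 9.4202.
N(t) = K/(1 + A·e^(−rt)) = 248000/(1 + 9.4202×e^(−0.31×9)).
e^(−2.79) = 0.061421; denominator = 1 + 9.4202×0.061421 = 1.5786.
N = 248000/1.5786 = 157101.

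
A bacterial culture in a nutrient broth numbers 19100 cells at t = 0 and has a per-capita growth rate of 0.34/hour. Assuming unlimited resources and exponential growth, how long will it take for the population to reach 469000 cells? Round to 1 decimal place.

9.4 hours

Set N₀·e^(rt) = 469000: e^(0.34·t) = 469000/19100 = 24.555.
0.34·t = ln(24.555) = 3.2009, so t = 3.2009/0.34 = 9.4145.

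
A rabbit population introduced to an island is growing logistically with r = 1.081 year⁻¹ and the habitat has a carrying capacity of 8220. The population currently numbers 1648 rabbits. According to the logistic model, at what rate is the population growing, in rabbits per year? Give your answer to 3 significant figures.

1420 rabbits per year

dN/dt = rN(1 − N/K) = 1.081 × 1648 × (1 − 1648/8220).
1 − 1648/8220 = 0.79951; dN/dt = 1.081 × 1648 × 0.79951 = 1424.3.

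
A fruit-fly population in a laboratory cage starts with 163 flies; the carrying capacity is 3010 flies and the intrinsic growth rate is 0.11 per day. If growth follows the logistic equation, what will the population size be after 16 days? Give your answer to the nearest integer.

A = (K − N₀)/N₀ = (3010 − 163)/163 = 17.466.
N(t) = K/(1 + A·e^(−rt)) = 3010/(1 + 17.466×e^(−0.11×16)).
e^(−1.76) = 0.17204; denominator = 1 + 17.466×0.17204 = 4.005.
N = 3010/4.005 = 751.564.

752 flies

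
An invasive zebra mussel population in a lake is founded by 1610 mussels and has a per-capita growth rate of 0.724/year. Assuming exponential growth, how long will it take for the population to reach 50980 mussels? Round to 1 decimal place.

4.8 years

Set N₀·e^(rt) = 50980: e^(0.724·t) = 50980/1610 = 31.665.
0.724·t = ln(31.665) = 3.4552, so t = 3.4552/0.724 = 4.7724.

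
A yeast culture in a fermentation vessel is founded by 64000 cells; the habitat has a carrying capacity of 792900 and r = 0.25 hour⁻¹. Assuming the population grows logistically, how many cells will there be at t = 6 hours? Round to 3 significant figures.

224000 cells

A = (K − N₀)/N₀ = (792900 − 64000)/64000 = 11.389.
N(t) = K/(1 + A·e^(−rt)) = 792900/(1 + 11.389×e^(−0.25×6)).
e^(−1.5) = 0.22313; denominator = 1 + 11.389×0.22313 = 3.5412.
N = 792900/3.5412 = 223904.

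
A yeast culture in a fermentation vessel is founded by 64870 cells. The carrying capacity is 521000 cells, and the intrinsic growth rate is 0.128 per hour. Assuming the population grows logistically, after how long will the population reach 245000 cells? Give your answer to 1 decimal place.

14.3 hours

A = (K − N₀)/N₀ = (521000 − 64870)/64870 = 7.0314.
Solve 521000/(1 + 7.0314·e^(−0.128t)) = 245000: 1 + 7.0314·e^(−0.128t) = 2.1265, so e^(−0.128t) = 0.160213.
−0.128·t = ln(0.160213) = -1.8312, so t = 1.8312/0.128 = 14.307.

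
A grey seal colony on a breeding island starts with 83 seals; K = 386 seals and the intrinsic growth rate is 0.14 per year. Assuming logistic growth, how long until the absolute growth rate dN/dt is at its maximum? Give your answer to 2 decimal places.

9.25 years

Logistic growth is fastest at N = K/2 = 193.
A = (K − N₀)/N₀ = 3.6506. Set K/(1 + A·e^(−rt)) = K/2 → A·e^(−rt) = 1.
e^(−0.14t) = 1/3.6506 = 0.273927, so t = ln(3.6506)/0.14 = 1.2949/0.14 = 9.2492.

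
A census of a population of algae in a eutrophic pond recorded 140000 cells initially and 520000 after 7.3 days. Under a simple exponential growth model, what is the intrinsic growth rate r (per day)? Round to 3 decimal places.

From N(t) = N₀·e^(rt): e^(r·7.3) = 520000/140000 = 3.7143.
r·7.3 = ln(3.7143) = 1.3122, so r = 1.3122/7.3 = 0.17975.

0.180 per day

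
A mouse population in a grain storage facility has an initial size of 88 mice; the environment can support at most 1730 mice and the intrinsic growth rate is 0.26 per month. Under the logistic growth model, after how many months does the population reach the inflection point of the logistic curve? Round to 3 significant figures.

11.3 months

Logistic growth is fastest at N = K/2 = 865.
A = (K − N₀)/N₀ = 18.659. Set K/(1 + A·e^(−rt)) = K/2 → A·e^(−rt) = 1.
e^(−0.26t) = 1/18.659 = 0.0535932, so t = ln(18.659)/0.26 = 2.9263/0.26 = 11.255.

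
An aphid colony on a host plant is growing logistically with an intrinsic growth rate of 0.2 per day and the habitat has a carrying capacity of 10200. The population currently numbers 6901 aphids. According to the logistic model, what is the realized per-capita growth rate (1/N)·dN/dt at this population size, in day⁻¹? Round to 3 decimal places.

0.065 per day

(1/N)·dN/dt = r(1 − N/K) = 0.2 × (1 − 6901/10200).
= 0.2 × 0.32343 = 0.064686.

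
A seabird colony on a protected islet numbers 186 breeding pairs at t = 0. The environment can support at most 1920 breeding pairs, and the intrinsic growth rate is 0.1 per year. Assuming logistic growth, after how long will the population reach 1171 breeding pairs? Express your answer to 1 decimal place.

26.8 years

A = (K − N₀)/N₀ = (1920 − 186)/186 = 9.3226.
Solve 1920/(1 + 9.3226·e^(−0.1t)) = 1171: 1 + 9.3226·e^(−0.1t) = 1.6396, so e^(−0.1t) = 0.0686102.
−0.1·t = ln(0.0686102) = -2.6793, so t = 2.6793/0.1 = 26.793.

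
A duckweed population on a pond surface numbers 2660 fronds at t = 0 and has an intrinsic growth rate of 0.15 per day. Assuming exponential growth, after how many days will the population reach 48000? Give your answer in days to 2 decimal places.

Set N₀·e^(rt) = 48000: e^(0.15·t) = 48000/2660 = 18.045.
0.15·t = ln(18.045) = 2.8929, so t = 2.8929/0.15 = 19.286.

19.29 days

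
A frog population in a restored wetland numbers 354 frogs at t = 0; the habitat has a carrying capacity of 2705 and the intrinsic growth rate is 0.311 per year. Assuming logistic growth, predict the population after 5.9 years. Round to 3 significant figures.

A = (K − N₀)/N₀ = (2705 − 354)/354 = 6.6412.
N(t) = K/(1 + A·e^(−rt)) = 2705/(1 + 6.6412×e^(−0.311×5.9)).
e^(−1.835) = 0.15963; denominator = 1 + 6.6412×0.15963 = 2.0601.
N = 2705/2.0601 = 1313.02.

1310 frogs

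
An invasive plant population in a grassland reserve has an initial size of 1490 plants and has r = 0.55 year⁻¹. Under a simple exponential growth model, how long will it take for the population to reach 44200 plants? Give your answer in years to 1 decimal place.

6.2 years

Set N₀·e^(rt) = 44200: e^(0.55·t) = 44200/1490 = 29.664.
0.55·t = ln(29.664) = 3.3899, so t = 3.3899/0.55 = 6.1635.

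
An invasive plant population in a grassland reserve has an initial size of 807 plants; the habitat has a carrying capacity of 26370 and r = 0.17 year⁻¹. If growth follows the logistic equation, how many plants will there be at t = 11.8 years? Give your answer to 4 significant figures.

5012 plants

A = (K − N₀)/N₀ = (26370 − 807)/807 = 31.677.
N(t) = K/(1 + A·e^(−rt)) = 26370/(1 + 31.677×e^(−0.17×11.8)).
e^(−2.006) = 0.13453; denominator = 1 + 31.677×0.13453 = 5.2613.
N = 26370/5.2613 = 5012.06.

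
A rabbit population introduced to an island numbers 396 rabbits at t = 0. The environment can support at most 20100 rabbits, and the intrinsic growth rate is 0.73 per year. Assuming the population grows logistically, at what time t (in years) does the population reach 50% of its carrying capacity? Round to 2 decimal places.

5.35 years

A = (K − N₀)/N₀ = (20100 − 396)/396 = 49.758.
Solve 20100/(1 + 49.758·e^(−0.73t)) = 10050: 1 + 49.758·e^(−0.73t) = 2, so e^(−0.73t) = 0.0200974.
−0.73·t = ln(0.0200974) = -3.9072, so t = 3.9072/0.73 = 5.3523.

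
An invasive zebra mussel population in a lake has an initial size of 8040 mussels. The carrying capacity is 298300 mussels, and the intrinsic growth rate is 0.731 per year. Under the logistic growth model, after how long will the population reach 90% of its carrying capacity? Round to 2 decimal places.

A = (K − N₀)/N₀ = (298300 − 8040)/8040 = 36.102.
Solve 298300/(1 + 36.102·e^(−0.731t)) = 268470: 1 + 36.102·e^(−0.731t) = 1.1111, so e^(−0.731t) = 0.0030777.
−0.731·t = ln(0.0030777) = -5.7836, so t = 5.7836/0.731 = 7.9119.

7.91 years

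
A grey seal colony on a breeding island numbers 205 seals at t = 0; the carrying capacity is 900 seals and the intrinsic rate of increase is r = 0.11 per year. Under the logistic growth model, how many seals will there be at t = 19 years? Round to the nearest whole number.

634 seals

A = (K − N₀)/N₀ = (900 − 205)/205 = 3.3902.
N(t) = K/(1 + A·e^(−rt)) = 900/(1 + 3.3902×e^(−0.11×19)).
e^(−2.09) = 0.12369; denominator = 1 + 3.3902×0.12369 = 1.4193.
N = 900/1.4193 = 634.102.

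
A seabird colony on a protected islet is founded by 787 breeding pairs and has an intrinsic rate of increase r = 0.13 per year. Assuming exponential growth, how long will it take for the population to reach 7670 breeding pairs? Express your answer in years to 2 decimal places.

Set N₀·e^(rt) = 7670: e^(0.13·t) = 7670/787 = 9.7459.
0.13·t = ln(9.7459) = 2.2768, so t = 2.2768/0.13 = 17.514.

17.51 years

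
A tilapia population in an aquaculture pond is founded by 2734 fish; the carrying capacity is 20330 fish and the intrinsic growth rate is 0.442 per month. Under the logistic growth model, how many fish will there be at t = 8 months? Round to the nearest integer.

A = (K − N₀)/N₀ = (20330 − 2734)/2734 = 6.436.
N(t) = K/(1 + A·e^(−rt)) = 20330/(1 + 6.436×e^(−0.442×8)).
e^(−3.536) = 0.02913; denominator = 1 + 6.436×0.02913 = 1.1875.
N = 20330/1.1875 = 17120.3.

17120 fish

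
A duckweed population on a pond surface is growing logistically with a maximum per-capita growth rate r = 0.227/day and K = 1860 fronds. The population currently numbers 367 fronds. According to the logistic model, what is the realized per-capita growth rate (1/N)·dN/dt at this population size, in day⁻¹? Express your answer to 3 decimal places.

(1/N)·dN/dt = r(1 − N/K) = 0.227 × (1 − 367/1860).
= 0.227 × 0.80269 = 0.18221.

0.182 per day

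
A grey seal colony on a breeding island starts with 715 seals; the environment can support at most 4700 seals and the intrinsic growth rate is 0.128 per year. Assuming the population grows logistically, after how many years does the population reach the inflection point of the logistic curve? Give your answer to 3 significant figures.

Logistic growth is fastest at N = K/2 = 2350.
A = (K − N₀)/N₀ = 5.5734. Set K/(1 + A·e^(−rt)) = K/2 → A·e^(−rt) = 1.
e^(−0.128t) = 1/5.5734 = 0.179423, so t = ln(5.5734)/0.128 = 1.718/0.128 = 13.422.

13.4 years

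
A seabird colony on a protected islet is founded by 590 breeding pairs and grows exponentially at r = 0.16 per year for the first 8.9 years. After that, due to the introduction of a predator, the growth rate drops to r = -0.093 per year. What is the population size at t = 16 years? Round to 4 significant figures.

1266 breeding pairs

Phase 1: N(8.9) = 590·e^(0.16×8.9) = 590·e^1.424 = 2450.68.
Phase 2 runs for 16 − 8.9 = 7.1 years at r = -0.093.
N(16) = 2450.68·e^(-0.093×7.1) = 2450.68·e^-0.6603 = 1266.26.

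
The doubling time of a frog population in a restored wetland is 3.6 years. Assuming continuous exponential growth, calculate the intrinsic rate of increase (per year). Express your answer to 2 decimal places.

0.19 per year

r = ln(2)/t_d = 0.6931/3.6 = 0.19254.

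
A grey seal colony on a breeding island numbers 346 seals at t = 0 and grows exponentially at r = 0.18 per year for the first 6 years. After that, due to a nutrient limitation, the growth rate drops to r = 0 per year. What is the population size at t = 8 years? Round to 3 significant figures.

1020 seals

Phase 1: N(6) = 346·e^(0.18×6) = 346·e^1.08 = 1018.86.
Phase 2 runs for 8 − 6 = 2 years at r = 0.
N(8) = 1018.86·e^(0×2) = 1018.86·e^0 = 1018.86.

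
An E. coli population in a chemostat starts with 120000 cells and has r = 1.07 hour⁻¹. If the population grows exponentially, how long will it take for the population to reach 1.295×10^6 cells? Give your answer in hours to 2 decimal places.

Set N₀·e^(rt) = 1.295×10^6: e^(1.07·t) = 1.295×10^6/120000 = 10.792.
1.07·t = ln(10.792) = 2.3788, so t = 2.3788/1.07 = 2.2232.

2.22 hours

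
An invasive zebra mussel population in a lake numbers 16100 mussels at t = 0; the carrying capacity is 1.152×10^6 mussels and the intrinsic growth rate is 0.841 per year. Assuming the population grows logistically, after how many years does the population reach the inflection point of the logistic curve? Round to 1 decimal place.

Logistic growth is fastest at N = K/2 = 576000.
A = (K − N₀)/N₀ = 70.553. Set K/(1 + A·e^(−rt)) = K/2 → A·e^(−rt) = 1.
e^(−0.841t) = 1/70.553 = 0.0141738, so t = ln(70.553)/0.841 = 4.2564/0.841 = 5.0611.

5.1 years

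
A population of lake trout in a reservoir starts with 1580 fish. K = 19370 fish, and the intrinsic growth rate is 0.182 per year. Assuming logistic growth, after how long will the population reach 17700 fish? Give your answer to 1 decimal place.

A = (K − N₀)/N₀ = (19370 − 1580)/1580 = 11.259.
Solve 19370/(1 + 11.259·e^(−0.182t)) = 17700: 1 + 11.259·e^(−0.182t) = 1.0944, so e^(−0.182t) = 0.00837962.
−0.182·t = ln(0.00837962) = -4.782, so t = 4.782/0.182 = 26.274.

26.3 years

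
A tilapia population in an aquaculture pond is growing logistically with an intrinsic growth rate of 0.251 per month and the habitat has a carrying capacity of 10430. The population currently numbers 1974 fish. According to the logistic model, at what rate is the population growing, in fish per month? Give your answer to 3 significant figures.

402 fish per month

dN/dt = rN(1 − N/K) = 0.251 × 1974 × (1 − 1974/10430).
1 − 1974/10430 = 0.81074; dN/dt = 0.251 × 1974 × 0.81074 = 401.7.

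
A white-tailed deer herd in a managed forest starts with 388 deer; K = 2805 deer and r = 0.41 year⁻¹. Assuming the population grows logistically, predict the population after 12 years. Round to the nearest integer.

A = (K − N₀)/N₀ = (2805 − 388)/388 = 6.2294.
N(t) = K/(1 + A·e^(−rt)) = 2805/(1 + 6.2294×e^(−0.41×12)).
e^(−4.92) = 0.0072991; denominator = 1 + 6.2294×0.0072991 = 1.0455.
N = 2805/1.0455 = 2683.01.

2683 deer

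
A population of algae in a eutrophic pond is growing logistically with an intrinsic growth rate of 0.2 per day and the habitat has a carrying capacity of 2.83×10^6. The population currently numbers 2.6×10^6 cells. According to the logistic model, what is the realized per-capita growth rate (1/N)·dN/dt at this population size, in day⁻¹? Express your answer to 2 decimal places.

0.02 per day

(1/N)·dN/dt = r(1 − N/K) = 0.2 × (1 − 2.6×10^6/2.83×10^6).
= 0.2 × 0.081272 = 0.016254.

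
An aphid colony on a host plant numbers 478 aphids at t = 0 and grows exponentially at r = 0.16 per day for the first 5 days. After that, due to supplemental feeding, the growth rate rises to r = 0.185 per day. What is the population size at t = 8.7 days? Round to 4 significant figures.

Phase 1: N(5) = 478·e^(0.16×5) = 478·e^0.8 = 1063.81.
Phase 2 runs for 8.7 − 5 = 3.7 days at r = 0.185.
N(8.7) = 1063.81·e^(0.185×3.7) = 1063.81·e^0.6845 = 2109.3.

2109 aphids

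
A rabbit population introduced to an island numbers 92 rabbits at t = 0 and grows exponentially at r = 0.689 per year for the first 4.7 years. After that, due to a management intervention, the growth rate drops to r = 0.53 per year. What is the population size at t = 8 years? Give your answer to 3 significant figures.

13500 rabbits

Phase 1: N(4.7) = 92·e^(0.689×4.7) = 92·e^3.238 = 2345.11.
Phase 2 runs for 8 − 4.7 = 3.3 years at r = 0.53.
N(8) = 2345.11·e^(0.53×3.3) = 2345.11·e^1.749 = 13481.7.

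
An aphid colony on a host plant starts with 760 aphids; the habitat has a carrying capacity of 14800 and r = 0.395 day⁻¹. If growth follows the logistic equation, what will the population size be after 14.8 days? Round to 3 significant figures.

A = (K − N₀)/N₀ = (14800 − 760)/760 = 18.474.
N(t) = K/(1 + A·e^(−rt)) = 14800/(1 + 18.474×e^(−0.395×14.8)).
e^(−5.846) = 0.0028914; denominator = 1 + 18.474×0.0028914 = 1.0534.
N = 14800/1.0534 = 14049.5.

14000 aphids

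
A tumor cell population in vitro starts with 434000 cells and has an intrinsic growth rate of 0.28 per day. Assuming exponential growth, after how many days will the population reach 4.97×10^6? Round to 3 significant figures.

Set N₀·e^(rt) = 4.97×10^6: e^(0.28·t) = 4.97×10^6/434000 = 11.452.
0.28·t = ln(11.452) = 2.4381, so t = 2.4381/0.28 = 8.7076.

8.71 days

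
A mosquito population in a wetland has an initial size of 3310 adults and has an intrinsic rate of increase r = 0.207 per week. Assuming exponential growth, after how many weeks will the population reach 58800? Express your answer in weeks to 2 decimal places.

13.90 weeks

Set N₀·e^(rt) = 58800: e^(0.207·t) = 58800/3310 = 17.764.
0.207·t = ln(17.764) = 2.8772, so t = 2.8772/0.207 = 13.899.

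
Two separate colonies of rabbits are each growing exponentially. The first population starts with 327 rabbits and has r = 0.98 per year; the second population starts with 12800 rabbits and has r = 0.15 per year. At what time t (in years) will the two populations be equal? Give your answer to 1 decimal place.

4.4 years

Set 327·e^(0.98t) = 12800·e^(0.15t).
e^((0.98 − 0.15)t) = 12800/327 → e^(0.83·t) = 39.144.
0.83·t = ln(39.144) = 3.6672, so t = 3.6672/0.83 = 4.4184.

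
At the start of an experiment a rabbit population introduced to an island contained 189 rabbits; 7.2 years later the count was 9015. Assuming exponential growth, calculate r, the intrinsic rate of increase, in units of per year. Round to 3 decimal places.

From N(t) = N₀·e^(rt): e^(r·7.2) = 9015/189 = 47.698.
r·7.2 = ln(47.698) = 3.8649, so r = 3.8649/7.2 = 0.53679.

0.537 per year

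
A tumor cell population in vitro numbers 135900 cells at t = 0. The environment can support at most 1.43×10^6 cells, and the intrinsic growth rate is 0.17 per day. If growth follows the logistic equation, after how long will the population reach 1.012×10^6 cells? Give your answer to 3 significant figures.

18.5 days

A = (K − N₀)/N₀ = (1.43×10^6 − 135900)/135900 = 9.5224.
Solve 1.43×10^6/(1 + 9.5224·e^(−0.17t)) = 1.012×10^6: 1 + 9.5224·e^(−0.17t) = 1.413, so e^(−0.17t) = 0.0433758.
−0.17·t = ln(0.0433758) = -3.1379, so t = 3.1379/0.17 = 18.458.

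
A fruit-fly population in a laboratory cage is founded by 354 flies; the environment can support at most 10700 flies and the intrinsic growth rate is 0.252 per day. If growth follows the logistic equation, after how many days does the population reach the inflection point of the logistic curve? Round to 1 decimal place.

13.4 days

Logistic growth is fastest at N = K/2 = 5350.
A = (K − N₀)/N₀ = 29.226. Set K/(1 + A·e^(−rt)) = K/2 → A·e^(−rt) = 1.
e^(−0.252t) = 1/29.226 = 0.0342161, so t = ln(29.226)/0.252 = 3.3751/0.252 = 13.393.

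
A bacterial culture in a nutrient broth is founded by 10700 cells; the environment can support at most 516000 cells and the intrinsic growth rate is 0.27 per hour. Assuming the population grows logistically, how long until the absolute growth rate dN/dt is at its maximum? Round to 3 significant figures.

Logistic growth is fastest at N = K/2 = 258000.
A = (K − N₀)/N₀ = 47.224. Set K/(1 + A·e^(−rt)) = K/2 → A·e^(−rt) = 1.
e^(−0.27t) = 1/47.224 = 0.0211755, so t = ln(47.224)/0.27 = 3.8549/0.27 = 14.277.

14.3 hours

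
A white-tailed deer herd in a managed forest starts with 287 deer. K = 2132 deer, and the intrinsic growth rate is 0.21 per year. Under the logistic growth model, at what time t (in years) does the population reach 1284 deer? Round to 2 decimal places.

A = (K − N₀)/N₀ = (2132 − 287)/287 = 6.4286.
Solve 2132/(1 + 6.4286·e^(−0.21t)) = 1284: 1 + 6.4286·e^(−0.21t) = 1.6604, so e^(−0.21t) = 0.102735.
−0.21·t = ln(0.102735) = -2.2756, so t = 2.2756/0.21 = 10.836.

10.84 years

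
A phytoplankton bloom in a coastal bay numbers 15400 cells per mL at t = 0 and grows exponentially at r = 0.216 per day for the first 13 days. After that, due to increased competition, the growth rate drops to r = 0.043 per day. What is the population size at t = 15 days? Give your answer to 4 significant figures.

Phase 1: N(13) = 15400·e^(0.216×13) = 15400·e^2.808 = 255282.
Phase 2 runs for 15 − 13 = 2 days at r = 0.043.
N(15) = 255282·e^(0.043×2) = 255282·e^0.086 = 278208.

278200 cells per mL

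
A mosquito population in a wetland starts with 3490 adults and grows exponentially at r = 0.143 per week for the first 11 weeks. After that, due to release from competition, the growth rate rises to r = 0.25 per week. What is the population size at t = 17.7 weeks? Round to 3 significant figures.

Phase 1: N(11) = 3490·e^(0.143×11) = 3490·e^1.573 = 16825.6.
Phase 2 runs for 17.7 − 11 = 6.7 weeks at r = 0.25.
N(17.7) = 16825.6·e^(0.25×6.7) = 16825.6·e^1.675 = 89828.4.

89800 adults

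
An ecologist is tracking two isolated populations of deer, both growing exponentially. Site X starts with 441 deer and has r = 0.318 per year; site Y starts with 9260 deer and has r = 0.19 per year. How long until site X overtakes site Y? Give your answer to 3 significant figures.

Set 441·e^(0.318t) = 9260·e^(0.19t).
e^((0.318 − 0.19)t) = 9260/441 → e^(0.128·t) = 20.998.
0.128·t = ln(20.998) = 3.0444, so t = 3.0444/0.128 = 23.784.

23.8 years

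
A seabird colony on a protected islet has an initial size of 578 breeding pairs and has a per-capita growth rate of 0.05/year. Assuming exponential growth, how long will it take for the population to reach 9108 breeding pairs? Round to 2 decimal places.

Set N₀·e^(rt) = 9108: e^(0.05·t) = 9108/578 = 15.758.
0.05·t = ln(15.758) = 2.7573, so t = 2.7573/0.05 = 55.147.

55.15 years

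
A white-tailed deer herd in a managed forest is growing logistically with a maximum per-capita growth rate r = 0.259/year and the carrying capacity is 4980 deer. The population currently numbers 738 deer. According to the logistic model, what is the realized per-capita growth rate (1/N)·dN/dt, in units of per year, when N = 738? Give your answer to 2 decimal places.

0.22 per year

(1/N)·dN/dt = r(1 − N/K) = 0.259 × (1 − 738/4980).
= 0.259 × 0.85181 = 0.22062.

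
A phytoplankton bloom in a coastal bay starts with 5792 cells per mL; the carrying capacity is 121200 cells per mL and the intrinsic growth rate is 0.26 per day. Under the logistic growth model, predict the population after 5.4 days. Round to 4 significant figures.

A = (K − N₀)/N₀ = (121200 − 5792)/5792 = 19.925.
N(t) = K/(1 + A·e^(−rt)) = 121200/(1 + 19.925×e^(−0.26×5.4)).
e^(−1.404) = 0.24561; denominator = 1 + 19.925×0.24561 = 5.8939.
N = 121200/5.8939 = 20563.5.

20560 cells per mL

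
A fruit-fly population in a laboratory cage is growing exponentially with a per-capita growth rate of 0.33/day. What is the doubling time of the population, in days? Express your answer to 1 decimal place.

2.1 days

Doubling time t_d = ln(2)/r = 0.6931/0.33 = 2.1004.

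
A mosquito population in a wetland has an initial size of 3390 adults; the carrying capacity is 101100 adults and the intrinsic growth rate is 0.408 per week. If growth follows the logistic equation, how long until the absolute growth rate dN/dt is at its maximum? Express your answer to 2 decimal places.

8.24 weeks

Logistic growth is fastest at N = K/2 = 50550.
A = (K − N₀)/N₀ = 28.823. Set K/(1 + A·e^(−rt)) = K/2 → A·e^(−rt) = 1.
e^(−0.408t) = 1/28.823 = 0.0346945, so t = ln(28.823)/0.408 = 3.3612/0.408 = 8.2382.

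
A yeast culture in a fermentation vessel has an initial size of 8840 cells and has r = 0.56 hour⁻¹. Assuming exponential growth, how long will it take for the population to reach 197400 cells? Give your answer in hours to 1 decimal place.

Set N₀·e^(rt) = 197400: e^(0.56·t) = 197400/8840 = 22.33.
0.56·t = ln(22.33) = 3.1059, so t = 3.1059/0.56 = 5.5463.

5.5 hours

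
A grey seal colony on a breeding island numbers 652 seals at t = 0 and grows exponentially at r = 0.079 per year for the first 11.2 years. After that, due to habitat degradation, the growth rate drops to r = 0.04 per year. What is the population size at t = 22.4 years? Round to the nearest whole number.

2472 seals

Phase 1: N(11.2) = 652·e^(0.079×11.2) = 652·e^0.8848 = 1579.47.
Phase 2 runs for 22.4 − 11.2 = 11.2 years at r = 0.04.
N(22.4) = 1579.47·e^(0.04×11.2) = 1579.47·e^0.448 = 2472.15.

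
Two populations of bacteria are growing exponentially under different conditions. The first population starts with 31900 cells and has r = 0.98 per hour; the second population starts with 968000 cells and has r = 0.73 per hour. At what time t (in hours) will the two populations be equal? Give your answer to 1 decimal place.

Set 31900·e^(0.98t) = 968000·e^(0.73t).
e^((0.98 − 0.73)t) = 968000/31900 → e^(0.25·t) = 30.345.
0.25·t = ln(30.345) = 3.4126, so t = 3.4126/0.25 = 13.651.

13.7 hours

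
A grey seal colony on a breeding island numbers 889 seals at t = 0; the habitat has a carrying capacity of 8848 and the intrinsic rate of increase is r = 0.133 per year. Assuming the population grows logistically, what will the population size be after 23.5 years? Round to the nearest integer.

6351 seals

A = (K − N₀)/N₀ = (8848 − 889)/889 = 8.9528.
N(t) = K/(1 + A·e^(−rt)) = 8848/(1 + 8.9528×e^(−0.133×23.5)).
e^(−3.126) = 0.043915; denominator = 1 + 8.9528×0.043915 = 1.3932.
N = 8848/1.3932 = 6351.03.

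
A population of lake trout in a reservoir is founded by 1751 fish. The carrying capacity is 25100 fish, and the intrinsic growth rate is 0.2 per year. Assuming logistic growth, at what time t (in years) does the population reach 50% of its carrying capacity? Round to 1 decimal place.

A = (K − N₀)/N₀ = (25100 − 1751)/1751 = 13.335.
Solve 25100/(1 + 13.335·e^(−0.2t)) = 12550: 1 + 13.335·e^(−0.2t) = 2, so e^(−0.2t) = 0.0749925.
−0.2·t = ln(0.0749925) = -2.5904, so t = 2.5904/0.2 = 12.952.

13.0 years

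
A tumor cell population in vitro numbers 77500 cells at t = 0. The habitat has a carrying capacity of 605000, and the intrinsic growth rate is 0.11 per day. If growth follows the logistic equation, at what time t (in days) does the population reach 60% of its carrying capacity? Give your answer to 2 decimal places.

21.12 days

A = (K − N₀)/N₀ = (605000 − 77500)/77500 = 6.8065.
Solve 605000/(1 + 6.8065·e^(−0.11t)) = 363000: 1 + 6.8065·e^(−0.11t) = 1.6667, so e^(−0.11t) = 0.0979463.
−0.11·t = ln(0.0979463) = -2.3233, so t = 2.3233/0.11 = 21.121.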